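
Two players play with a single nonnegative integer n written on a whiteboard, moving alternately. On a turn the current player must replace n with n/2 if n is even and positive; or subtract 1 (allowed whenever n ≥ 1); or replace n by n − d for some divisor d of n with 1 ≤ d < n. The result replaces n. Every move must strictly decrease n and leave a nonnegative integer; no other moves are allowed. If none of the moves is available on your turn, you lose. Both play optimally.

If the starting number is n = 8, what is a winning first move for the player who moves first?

Move to 7.

Use the standard recursion: the mover loses at a terminal position; elsewhere, the mover wins exactly when some move hands the opponent an L position.
n=0: no move → L
n=1: reaches L-position 0 → W
n=2: only reaches 1(W), which is W → L
n=3: reaches L-position 2 → W
n=4: reaches L-position 2 → W
n=5: only reaches 4(W), which is W → L
n=6: reaches L-position 5 → W
n=7: only reaches 6(W), which is W → L
n=8: reaches L-position 7 → W
From 8, the L positions reachable in one move are: 7.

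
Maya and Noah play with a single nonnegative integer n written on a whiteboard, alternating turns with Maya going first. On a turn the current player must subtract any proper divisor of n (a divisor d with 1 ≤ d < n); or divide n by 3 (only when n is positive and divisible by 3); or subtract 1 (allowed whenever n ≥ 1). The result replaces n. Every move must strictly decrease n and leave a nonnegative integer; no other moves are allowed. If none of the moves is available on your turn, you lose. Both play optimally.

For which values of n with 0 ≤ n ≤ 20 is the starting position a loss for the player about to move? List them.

Use the standard recursion: the mover loses at a terminal position; elsewhere, the mover wins exactly when some move hands the opponent an L position.
n=0: no move → L
n=1: can move to 0, which is L ⇒ W
n=2: the only move is to 1(W), a W ⇒ L
n=3: can move to 2, which is L ⇒ W
n=4: can move to 2, which is L ⇒ W
n=5: the only move is to 4(W), a W ⇒ L
n=6: can move to 2, which is L ⇒ W
n=7: the only move is to 6(W), a W ⇒ L
n=8: can move to 7, which is L ⇒ W
n=9: moves to 3(W), 6(W), 8(W); every one is W ⇒ L
n=10: can move to 5, which is L ⇒ W
n=11: the only move is to 10(W), a W ⇒ L
n=12: can move to 9, which is L ⇒ W
n=13: the only move is to 12(W), a W ⇒ L
n=14: can move to 7, which is L ⇒ W
n=15: can move to 5, which is L ⇒ W
n=16: moves to 8(W), 12(W), 14(W), 15(W); every one is W ⇒ L
n=17: can move to 16, which is L ⇒ W
n=18: can move to 9, which is L ⇒ W
n=19: the only move is to 18(W), a W ⇒ L
n=20: can move to 16, which is L ⇒ W
The losing starting values of n are exactly the entries labelled L in this table (9 of them).

0, 2, 5, 7, 9, 11, 13, 16, 19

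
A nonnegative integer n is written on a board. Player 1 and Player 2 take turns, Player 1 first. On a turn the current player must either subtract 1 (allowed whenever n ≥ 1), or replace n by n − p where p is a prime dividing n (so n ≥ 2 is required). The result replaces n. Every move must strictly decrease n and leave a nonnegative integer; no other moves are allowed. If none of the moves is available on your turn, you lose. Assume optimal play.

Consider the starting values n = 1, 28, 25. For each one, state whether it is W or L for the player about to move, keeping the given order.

1: W, 28: L, 25: W

Use the standard recursion: the mover loses at a terminal position; elsewhere, the mover wins exactly when some move hands the opponent an L position.
n=0: no move → L
n=1: W (go to 0, an L position)
n=2: W (go to 0, an L position)
n=3: W (go to 0, an L position)
n=4: L (options 2(W), 3(W) are all W)
n=5: W (go to 0, an L position)
n=6: W (go to 4, an L position)
n=7: W (go to 0, an L position)
n=8: L (options 6(W), 7(W) are all W)
n=9: W (go to 8, an L position)
n=10: W (go to 8, an L position)
n=11: W (go to 0, an L position)
n=12: L (options 9(W), 10(W), 11(W) are all W)
n=13: W (go to 0, an L position)
n=14: W (go to 12, an L position)
n=15: W (go to 12, an L position)
n=16: L (options 14(W), 15(W) are all W)
n=17: W (go to 0, an L position)
n=18: W (go to 16, an L position)
n=19: W (go to 0, an L position)
n=20: L (options 15(W), 18(W), 19(W) are all W)
n=21: W (go to 20, an L position)
n=22: W (go to 20, an L position)
n=23: W (go to 0, an L position)
n=24: L (options 21(W), 22(W), 23(W) are all W)
n=25: W (go to 20, an L position)
n=26: W (go to 24, an L position)
n=27: W (go to 24, an L position)
n=28: L (options 21(W), 26(W), 27(W) are all W)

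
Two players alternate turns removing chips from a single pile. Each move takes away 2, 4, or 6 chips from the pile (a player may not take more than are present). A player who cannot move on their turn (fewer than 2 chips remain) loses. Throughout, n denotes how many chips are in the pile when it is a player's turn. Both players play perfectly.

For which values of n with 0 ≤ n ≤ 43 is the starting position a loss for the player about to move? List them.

0, 1, 8, 9, 16, 17, 24, 25, 32, 33, 40, 41

Build the W/L table. Terminal = L. A non-terminal position is W if it has a move to some L; otherwise it is L.
n=0: no move → L
n=1: no move → L
n=2: W (go to 0, an L position)
n=3: W (go to 1, an L position)
n=4: W (go to 0, an L position)
n=5: W (go to 1, an L position)
n=6: W (go to 0, an L position)
n=7: W (go to 1, an L position)
n=8: L (options 6(W), 4(W), 2(W) are all W)
n=9: L (options 7(W), 5(W), 3(W) are all W)
n=10: W (go to 8, an L position)
n=11: W (go to 9, an L position)
n=12: W (go to 8, an L position)
n=13: W (go to 9, an L position)
n=14: W (go to 8, an L position)
n=15: W (go to 9, an L position)
n=16: L (options 14(W), 12(W), 10(W) are all W)
n=17: L (options 15(W), 13(W), 11(W) are all W)
n=18: W (go to 16, an L position)
n=19: W (go to 17, an L position)
n=20: W (go to 16, an L position)
n=21: W (go to 17, an L position)
n=22: W (go to 16, an L position)
n=23: W (go to 17, an L position)
n=24: L (options 22(W), 20(W), 18(W) are all W)
n=25: L (options 23(W), 21(W), 19(W) are all W)
n=26: W (go to 24, an L position)
n=27: W (go to 25, an L position)
n=28: W (go to 24, an L position)
n=29: W (go to 25, an L position)
n=30: W (go to 24, an L position)
n=31: W (go to 25, an L position)
n=32: L (options 30(W), 28(W), 26(W) are all W)
n=33: L (options 31(W), 29(W), 27(W) are all W)
n=34: W (go to 32, an L position)
n=35: W (go to 33, an L position)
n=36: W (go to 32, an L position)
n=37: W (go to 33, an L position)
n=38: W (go to 32, an L position)
n=39: W (go to 33, an L position)
n=40: L (options 38(W), 36(W), 34(W) are all W)
n=41: L (options 39(W), 37(W), 35(W) are all W)
n=42: W (go to 40, an L position)
n=43: W (go to 41, an L position)
Reading off the rows marked L gives the requested list; there are 12 such values of n.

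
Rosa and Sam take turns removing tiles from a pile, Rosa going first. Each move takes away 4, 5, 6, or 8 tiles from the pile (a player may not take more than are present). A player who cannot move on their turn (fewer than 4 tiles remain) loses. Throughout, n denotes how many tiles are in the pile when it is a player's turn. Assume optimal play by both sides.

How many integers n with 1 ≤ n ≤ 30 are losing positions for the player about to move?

Compute win/loss labels from the base case upward. A position with no move is L. Any other position is W if it can reach an L in one move, else L.
n=0: no move → L
n=1: no move → L
n=2: no move → L
n=3: no move → L
n=4: →0(L), so W
n=5: →1(L), so W
n=6: →2(L), so W
n=7: →3(L), so W
n=8: →3(L), so W
n=9: →3(L), so W
n=10: →2(L), so W
n=11: →3(L), so W
n=12: →8(W), 7(W), 6(W), 4(W) — all W, so L
n=13: →9(W), 8(W), 7(W), 5(W) — all W, so L
n=14: →10(W), 9(W), 8(W), 6(W) — all W, so L
n=15: →11(W), 10(W), 9(W), 7(W) — all W, so L
n=16: →12(L), so W
n=17: →13(L), so W
n=18: →14(L), so W
n=19: →15(L), so W
n=20: →15(L), so W
n=21: →15(L), so W
n=22: →14(L), so W
n=23: →15(L), so W
n=24: →20(W), 19(W), 18(W), 16(W) — all W, so L
n=25: →21(W), 20(W), 19(W), 17(W) — all W, so L
n=26: →22(W), 21(W), 20(W), 18(W) — all W, so L
n=27: →23(W), 22(W), 21(W), 19(W) — all W, so L
n=28: →24(L), so W
n=29: →25(L), so W
n=30: →26(L), so W
L entries with 1 ≤ n ≤ 30 (n=0 is outside the asked range and is not counted): n = 1, 2, 3, 12, 13, 14, 15, 24, 25, 26, 27; that makes 11.

11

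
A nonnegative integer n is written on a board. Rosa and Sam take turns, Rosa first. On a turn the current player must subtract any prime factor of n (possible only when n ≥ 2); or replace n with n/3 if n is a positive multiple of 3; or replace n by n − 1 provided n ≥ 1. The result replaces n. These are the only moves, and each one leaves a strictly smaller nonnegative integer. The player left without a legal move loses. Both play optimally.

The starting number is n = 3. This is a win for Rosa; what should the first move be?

Classify positions by backward induction: terminal positions (no move available) are L. From any other position, the mover wins iff some move reaches an L.
n=0: no move → L
n=1: reaches L-position 0 → W
n=2: reaches L-position 0 → W
n=3: reaches L-position 0 → W
From 3, the L positions reachable in one move are: 0.

Move to 0.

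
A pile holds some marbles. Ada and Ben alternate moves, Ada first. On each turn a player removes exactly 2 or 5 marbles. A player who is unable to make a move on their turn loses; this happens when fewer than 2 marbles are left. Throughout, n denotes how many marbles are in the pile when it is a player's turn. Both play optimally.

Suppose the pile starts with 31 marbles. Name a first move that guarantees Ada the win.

Compute win/loss labels from the base case upward. A position with no move is L. Any other position is W if it can reach an L in one move, else L.
n=0: no move → L
n=1: no move → L
n=2: W (go to 0, an L position)
n=3: W (go to 1, an L position)
n=4: L (sole option 2(W) is W)
n=5: W (go to 0, an L position)
n=6: W (go to 4, an L position)
n=7: L (options 5(W), 2(W) are all W)
n=8: L (options 6(W), 3(W) are all W)
n=9: W (go to 7, an L position)
n=10: W (go to 8, an L position)
n=11: L (options 9(W), 6(W) are all W)
n=12: W (go to 7, an L position)
n=13: W (go to 11, an L position)
n=14: L (options 12(W), 9(W) are all W)
n=15: L (options 13(W), 10(W) are all W)
n=16: W (go to 14, an L position)
n=17: W (go to 15, an L position)
n=18: L (options 16(W), 13(W) are all W)
n=19: W (go to 14, an L position)
n=20: W (go to 18, an L position)
n=21: L (options 19(W), 16(W) are all W)
n=22: L (options 20(W), 17(W) are all W)
n=23: W (go to 21, an L position)
n=24: W (go to 22, an L position)
n=25: L (options 23(W), 20(W) are all W)
n=26: W (go to 21, an L position)
n=27: W (go to 25, an L position)
n=28: L (options 26(W), 23(W) are all W)
n=29: L (options 27(W), 24(W) are all W)
n=30: W (go to 28, an L position)
n=31: W (go to 29, an L position)
From 31, the L positions reachable in one move are: 29.

Remove 2, leaving 29.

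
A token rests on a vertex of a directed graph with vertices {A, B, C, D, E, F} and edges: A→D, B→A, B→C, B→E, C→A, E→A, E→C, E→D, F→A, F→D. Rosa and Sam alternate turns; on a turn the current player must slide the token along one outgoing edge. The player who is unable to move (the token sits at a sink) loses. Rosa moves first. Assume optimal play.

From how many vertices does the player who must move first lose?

Work bottom-up. With no move the player to move loses. Otherwise the position is W if at least one move leads to an L position for the opponent, and L if every move leads to a W.
Every edge goes from a vertex to one that appears earlier in the order D, A, F, C, E, B, so processing vertices in that order labels each vertex after all of its successors.
D: no outgoing edge → L
A: →D(L), so W
F: →D(L), so W
C: →A(W) only, which is W, so L
E: →C(L), so W
B: →C(L), so W
The L vertices are C, D; that is 2 in all.

2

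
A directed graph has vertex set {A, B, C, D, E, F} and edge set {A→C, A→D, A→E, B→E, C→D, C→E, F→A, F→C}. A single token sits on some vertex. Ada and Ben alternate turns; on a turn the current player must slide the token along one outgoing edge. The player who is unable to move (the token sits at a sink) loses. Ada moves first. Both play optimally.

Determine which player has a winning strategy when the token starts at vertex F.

Classify positions by backward induction: terminal positions (no move available) are L. From any other position, the mover wins iff some move reaches an L.
Every edge goes from a vertex to one that appears earlier in the order D, E, C, A, F, B, so processing vertices in that order labels each vertex after all of its successors.
D: no outgoing edge → L
E: no outgoing edge → L
C: W (go to E, an L position)
A: W (go to E, an L position)
F: L (options A(W), C(W) are all W)
B: W (go to E, an L position)
Every move from F reaches a W position, so the mover loses.

Ben wins.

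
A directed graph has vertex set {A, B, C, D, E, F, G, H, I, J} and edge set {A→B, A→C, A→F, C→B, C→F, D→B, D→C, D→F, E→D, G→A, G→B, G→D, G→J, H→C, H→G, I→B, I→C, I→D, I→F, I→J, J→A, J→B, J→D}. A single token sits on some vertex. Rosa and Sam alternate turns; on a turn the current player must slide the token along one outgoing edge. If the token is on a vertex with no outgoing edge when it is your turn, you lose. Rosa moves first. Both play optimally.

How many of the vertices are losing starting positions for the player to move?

Work bottom-up. With no move the player to move loses. Otherwise the position is W if at least one move leads to an L position for the opponent, and L if every move leads to a W.
Every edge goes from a vertex to one that appears earlier in the order F, B, C, D, A, J, G, H, E, I, so processing vertices in that order labels each vertex after all of its successors.
F: no outgoing edge → L
B: no outgoing edge → L
C: reaches L-position B → W
D: reaches L-position B → W
A: reaches L-position B → W
J: reaches L-position B → W
G: reaches L-position B → W
H: only reaches G(W), C(W), all W → L
E: only reaches D(W), which is W → L
I: reaches L-position B → W
The L vertices are B, E, F, H; that is 4 in all.

4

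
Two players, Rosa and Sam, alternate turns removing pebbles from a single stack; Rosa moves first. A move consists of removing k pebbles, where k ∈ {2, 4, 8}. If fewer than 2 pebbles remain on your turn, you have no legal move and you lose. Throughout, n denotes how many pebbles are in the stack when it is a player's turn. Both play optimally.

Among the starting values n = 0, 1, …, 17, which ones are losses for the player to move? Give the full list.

0, 1, 6, 7, 12, 13

Positions with no move are L. A position that does have a move is losing for the player to move precisely when every available move leads to a winning position for the opponent. Fill in the labels:
n=0: no move → L
n=1: no move → L
n=2: W (go to 0, an L position)
n=3: W (go to 1, an L position)
n=4: W (go to 0, an L position)
n=5: W (go to 1, an L position)
n=6: L (options 4(W), 2(W) are all W)
n=7: L (options 5(W), 3(W) are all W)
n=8: W (go to 6, an L position)
n=9: W (go to 7, an L position)
n=10: W (go to 6, an L position)
n=11: W (go to 7, an L position)
n=12: L (options 10(W), 8(W), 4(W) are all W)
n=13: L (options 11(W), 9(W), 5(W) are all W)
n=14: W (go to 12, an L position)
n=15: W (go to 13, an L position)
n=16: W (go to 12, an L position)
n=17: W (go to 13, an L position)
Reading off the rows marked L gives the requested list; there are 6 such values of n.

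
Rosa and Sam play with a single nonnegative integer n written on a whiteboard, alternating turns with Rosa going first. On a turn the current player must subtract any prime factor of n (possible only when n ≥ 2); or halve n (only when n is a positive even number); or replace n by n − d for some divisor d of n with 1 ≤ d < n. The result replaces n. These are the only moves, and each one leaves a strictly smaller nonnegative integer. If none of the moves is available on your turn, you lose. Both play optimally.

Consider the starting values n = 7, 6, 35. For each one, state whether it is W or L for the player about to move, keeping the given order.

Classify positions by backward induction: terminal positions (no move available) are L. From any other position, the mover wins iff some move reaches an L.
n=0: no move → L
n=1: no move → L
n=2: reaches L-position 0 → W
n=3: reaches L-position 0 → W
n=4: only reaches 2(W), 3(W), all W → L
n=5: reaches L-position 0 → W
n=6: reaches L-position 4 → W
n=7: reaches L-position 0 → W
n=8: reaches L-position 4 → W
n=9: only reaches 6(W), 8(W), all W → L
n=10: reaches L-position 9 → W
n=11: reaches L-position 0 → W
n=12: reaches L-position 9 → W
n=13: reaches L-position 0 → W
n=14: only reaches 7(W), 12(W), 13(W), all W → L
n=15: reaches L-position 14 → W
n=16: reaches L-position 14 → W
n=17: reaches L-position 0 → W
n=18: reaches L-position 9 → W
n=19: reaches L-position 0 → W
n=20: only reaches 10(W), 15(W), 16(W), 18(W), 19(W), all W → L
n=21: reaches L-position 14 → W
n=22: reaches L-position 20 → W
n=23: reaches L-position 0 → W
n=24: reaches L-position 20 → W
n=25: reaches L-position 20 → W
n=26: only reaches 13(W), 24(W), 25(W), all W → L
n=27: reaches L-position 26 → W
n=28: reaches L-position 14 → W
n=29: reaches L-position 0 → W
n=30: reaches L-position 20 → W
n=31: reaches L-position 0 → W
n=32: only reaches 16(W), 24(W), 28(W), 30(W), 31(W), all W → L
n=33: reaches L-position 32 → W
n=34: reaches L-position 32 → W
n=35: only reaches 28(W), 30(W), 34(W), all W → L

7: W, 6: W, 35: L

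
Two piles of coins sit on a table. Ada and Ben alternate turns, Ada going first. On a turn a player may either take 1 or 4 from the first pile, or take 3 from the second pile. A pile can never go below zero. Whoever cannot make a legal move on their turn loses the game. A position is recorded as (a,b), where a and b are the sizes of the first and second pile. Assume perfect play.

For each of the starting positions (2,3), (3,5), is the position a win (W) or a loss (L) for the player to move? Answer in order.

(2,3): W, (3,5): L

Use the standard recursion: the mover loses at a terminal position; elsewhere, the mover wins exactly when some move hands the opponent an L position.
No move ever increases a pile, so every position that can arise here has a ≤ 3 and b ≤ 5; it is enough to label the cells with 0 ≤ a ≤ 3 and 0 ≤ b ≤ 5.
Every move lowers a or b (never raises either), so fill the grid row by row in increasing a, and left to right within a row: each cell's successors are then already labelled.
      b=0  b=1  b=2  b=3  b=4  b=5
a=0:    L    L    L    W    W    W
a=1:    W    W    W    L    L    L
a=2:    L    L    L    W    W    W
a=3:    W    W    W    L    L    L
Cells with no legal move (terminal, hence L): (0,0), (0,1), (0,2).
The remaining L cells, each justified by listing all of its moves:
(1,3): L (options (0,3)(W), (1,0)(W) are all W)
(1,4): L (options (0,4)(W), (1,1)(W) are all W)
(1,5): L (options (0,5)(W), (1,2)(W) are all W)
(2,0): L (sole option (1,0)(W) is W)
(2,1): L (sole option (1,1)(W) is W)
(2,2): L (sole option (1,2)(W) is W)
(3,3): L (options (2,3)(W), (3,0)(W) are all W)
(3,4): L (options (2,4)(W), (3,1)(W) are all W)
(3,5): L (options (2,5)(W), (3,2)(W) are all W)
Every other cell has at least one move into one of the L cells above, so it is W.
(2,3): the move to (1,3) reaches an L cell, so W
(3,5): one of the L cells justified above, so L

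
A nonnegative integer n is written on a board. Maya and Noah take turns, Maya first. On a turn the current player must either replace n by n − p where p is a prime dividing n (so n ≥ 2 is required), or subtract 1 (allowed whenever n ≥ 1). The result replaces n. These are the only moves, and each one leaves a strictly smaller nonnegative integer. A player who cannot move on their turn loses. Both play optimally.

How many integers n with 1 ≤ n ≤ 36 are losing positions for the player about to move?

Build the W/L table. Terminal = L. A non-terminal position is W if it has a move to some L; otherwise it is L.
n=0: no move → L
n=1: →0(L), so W
n=2: →0(L), so W
n=3: →0(L), so W
n=4: →2(W), 3(W) — all W, so L
n=5: →0(L), so W
n=6: →4(L), so W
n=7: →0(L), so W
n=8: →6(W), 7(W) — all W, so L
n=9: →8(L), so W
n=10: →8(L), so W
n=11: →0(L), so W
n=12: →9(W), 10(W), 11(W) — all W, so L
n=13: →0(L), so W
n=14: →12(L), so W
n=15: →12(L), so W
n=16: →14(W), 15(W) — all W, so L
n=17: →0(L), so W
n=18: →16(L), so W
n=19: →0(L), so W
n=20: →15(W), 18(W), 19(W) — all W, so L
n=21: →20(L), so W
n=22: →20(L), so W
n=23: →0(L), so W
n=24: →21(W), 22(W), 23(W) — all W, so L
n=25: →20(L), so W
n=26: →24(L), so W
n=27: →24(L), so W
n=28: →21(W), 26(W), 27(W) — all W, so L
n=29: →0(L), so W
n=30: →28(L), so W
n=31: →0(L), so W
n=32: →30(W), 31(W) — all W, so L
n=33: →32(L), so W
n=34: →32(L), so W
n=35: →28(L), so W
n=36: →33(W), 34(W), 35(W) — all W, so L
L entries with 1 ≤ n ≤ 36 (n=0 is outside the asked range and is not counted): n = 4, 8, 12, 16, 20, 24, 28, 32, 36; that makes 9.

9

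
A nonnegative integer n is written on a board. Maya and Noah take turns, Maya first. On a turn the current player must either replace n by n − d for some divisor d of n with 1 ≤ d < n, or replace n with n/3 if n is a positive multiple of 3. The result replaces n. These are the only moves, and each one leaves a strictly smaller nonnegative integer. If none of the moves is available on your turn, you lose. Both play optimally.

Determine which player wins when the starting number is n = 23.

Noah wins.

Use the standard recursion: the mover loses at a terminal position; elsewhere, the mover wins exactly when some move hands the opponent an L position.
n=0: no move → L
n=1: no move → L
n=2: reaches L-position 1 → W
n=3: reaches L-position 1 → W
n=4: only reaches 2(W), 3(W), all W → L
n=5: reaches L-position 4 → W
n=6: reaches L-position 4 → W
n=7: only reaches 6(W), which is W → L
n=8: reaches L-position 4 → W
n=9: only reaches 3(W), 6(W), 8(W), all W → L
n=10: reaches L-position 9 → W
n=11: only reaches 10(W), which is W → L
n=12: reaches L-position 4 → W
n=13: only reaches 12(W), which is W → L
n=14: reaches L-position 7 → W
n=15: only reaches 5(W), 10(W), 12(W), 14(W), all W → L
n=16: reaches L-position 15 → W
n=17: only reaches 16(W), which is W → L
n=18: reaches L-position 9 → W
n=19: only reaches 18(W), which is W → L
n=20: reaches L-position 15 → W
n=21: reaches L-position 7 → W
n=22: reaches L-position 11 → W
n=23: only reaches 22(W), which is W → L
The starting position 23 is L: whatever Maya does, the opponent receives a W position.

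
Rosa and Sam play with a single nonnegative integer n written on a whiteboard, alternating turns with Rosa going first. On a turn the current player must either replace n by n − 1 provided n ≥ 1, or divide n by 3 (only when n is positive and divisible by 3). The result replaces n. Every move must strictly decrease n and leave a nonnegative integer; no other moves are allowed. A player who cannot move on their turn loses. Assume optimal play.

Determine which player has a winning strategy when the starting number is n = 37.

Work bottom-up. With no move the player to move loses. Otherwise the position is W if at least one move leads to an L position for the opponent, and L if every move leads to a W.
n=0: no move → L
n=1: can move to 0, which is L ⇒ W
n=2: the only move is to 1(W), a W ⇒ L
n=3: can move to 2, which is L ⇒ W
n=4: the only move is to 3(W), a W ⇒ L
n=5: can move to 4, which is L ⇒ W
n=6: can move to 2, which is L ⇒ W
n=7: the only move is to 6(W), a W ⇒ L
n=8: can move to 7, which is L ⇒ W
n=9: moves to 3(W), 8(W); every one is W ⇒ L
n=10: can move to 9, which is L ⇒ W
n=11: the only move is to 10(W), a W ⇒ L
n=12: can move to 4, which is L ⇒ W
n=13: the only move is to 12(W), a W ⇒ L
n=14: can move to 13, which is L ⇒ W
n=15: moves to 5(W), 14(W); every one is W ⇒ L
n=16: can move to 15, which is L ⇒ W
n=17: the only move is to 16(W), a W ⇒ L
n=18: can move to 17, which is L ⇒ W
n=19: the only move is to 18(W), a W ⇒ L
n=20: can move to 19, which is L ⇒ W
n=21: can move to 7, which is L ⇒ W
n=22: the only move is to 21(W), a W ⇒ L
n=23: can move to 22, which is L ⇒ W
n=24: moves to 8(W), 23(W); every one is W ⇒ L
n=25: can move to 24, which is L ⇒ W
n=26: the only move is to 25(W), a W ⇒ L
n=27: can move to 9, which is L ⇒ W
n=28: the only move is to 27(W), a W ⇒ L
n=29: can move to 28, which is L ⇒ W
n=30: moves to 10(W), 29(W); every one is W ⇒ L
n=31: can move to 30, which is L ⇒ W
n=32: the only move is to 31(W), a W ⇒ L
n=33: can move to 11, which is L ⇒ W
n=34: the only move is to 33(W), a W ⇒ L
n=35: can move to 34, which is L ⇒ W
n=36: moves to 12(W), 35(W); every one is W ⇒ L
n=37: can move to 36, which is L ⇒ W
The starting position 37 is W: Rosa should move to 36, handing over an L position.

Rosa wins.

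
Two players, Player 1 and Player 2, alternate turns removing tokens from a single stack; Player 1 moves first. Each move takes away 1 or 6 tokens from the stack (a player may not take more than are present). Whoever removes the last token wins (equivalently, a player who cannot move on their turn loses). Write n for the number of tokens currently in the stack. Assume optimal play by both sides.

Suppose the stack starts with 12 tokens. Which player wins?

Classify positions by backward induction: terminal positions (no move available) are L. From any other position, the mover wins iff some move reaches an L.
n=0: no move → L
n=1: W (go to 0, an L position)
n=2: L (sole option 1(W) is W)
n=3: W (go to 2, an L position)
n=4: L (sole option 3(W) is W)
n=5: W (go to 4, an L position)
n=6: W (go to 0, an L position)
n=7: L (options 6(W), 1(W) are all W)
n=8: W (go to 7, an L position)
n=9: L (options 8(W), 3(W) are all W)
n=10: W (go to 9, an L position)
n=11: L (options 10(W), 5(W) are all W)
n=12: W (go to 11, an L position)
From 12 Player 1 can remove 1, leaving 11, reaching an L position.

Player 1 wins.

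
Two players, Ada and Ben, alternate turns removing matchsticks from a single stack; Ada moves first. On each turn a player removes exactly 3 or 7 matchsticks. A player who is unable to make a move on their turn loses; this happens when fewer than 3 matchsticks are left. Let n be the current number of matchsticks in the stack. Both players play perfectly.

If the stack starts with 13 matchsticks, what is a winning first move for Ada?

Work bottom-up. With no move the player to move loses. Otherwise the position is W if at least one move leads to an L position for the opponent, and L if every move leads to a W.
n=0: no move → L
n=1: no move → L
n=2: no move → L
n=3: →0(L), so W
n=4: →1(L), so W
n=5: →2(L), so W
n=6: →3(W) only, which is W, so L
n=7: →0(L), so W
n=8: →1(L), so W
n=9: →6(L), so W
n=10: →7(W), 3(W) — all W, so L
n=11: →8(W), 4(W) — all W, so L
n=12: →9(W), 5(W) — all W, so L
n=13: →10(L), so W
From 13, the L positions reachable in one move are: 10, 6. Any move reaching one of these is winning.

Remove 3, leaving 10.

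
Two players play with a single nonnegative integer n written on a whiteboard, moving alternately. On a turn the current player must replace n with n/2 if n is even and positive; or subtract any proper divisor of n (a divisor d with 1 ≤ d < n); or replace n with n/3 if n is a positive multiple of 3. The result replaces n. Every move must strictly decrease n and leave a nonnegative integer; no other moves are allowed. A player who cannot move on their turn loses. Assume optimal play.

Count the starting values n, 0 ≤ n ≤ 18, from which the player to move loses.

Compute win/loss labels from the base case upward. A position with no move is L. Any other position is W if it can reach an L in one move, else L.
n=0: no move → L
n=1: no move → L
n=2: W (go to 1, an L position)
n=3: W (go to 1, an L position)
n=4: L (options 2(W), 3(W) are all W)
n=5: W (go to 4, an L position)
n=6: W (go to 4, an L position)
n=7: L (sole option 6(W) is W)
n=8: W (go to 4, an L position)
n=9: L (options 3(W), 6(W), 8(W) are all W)
n=10: W (go to 9, an L position)
n=11: L (sole option 10(W) is W)
n=12: W (go to 4, an L position)
n=13: L (sole option 12(W) is W)
n=14: W (go to 7, an L position)
n=15: L (options 5(W), 10(W), 12(W), 14(W) are all W)
n=16: W (go to 15, an L position)
n=17: L (sole option 16(W) is W)
n=18: W (go to 9, an L position)
L entries with 0 ≤ n ≤ 18: n = 0, 1, 4, 7, 9, 11, 13, 15, 17; that makes 9.

9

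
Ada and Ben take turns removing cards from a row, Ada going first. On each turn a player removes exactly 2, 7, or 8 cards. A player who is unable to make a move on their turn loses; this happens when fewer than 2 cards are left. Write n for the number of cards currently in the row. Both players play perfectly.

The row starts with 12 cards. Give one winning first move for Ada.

Remove 2, leaving 10.

Work bottom-up. With no move the player to move loses. Otherwise the position is W if at least one move leads to an L position for the opponent, and L if every move leads to a W.
n=0: no move → L
n=1: no move → L
n=2: W (go to 0, an L position)
n=3: W (go to 1, an L position)
n=4: L (sole option 2(W) is W)
n=5: L (sole option 3(W) is W)
n=6: W (go to 4, an L position)
n=7: W (go to 5, an L position)
n=8: W (go to 1, an L position)
n=9: W (go to 1, an L position)
n=10: L (options 8(W), 3(W), 2(W) are all W)
n=11: W (go to 4, an L position)
n=12: W (go to 10, an L position)
From 12, the L positions reachable in one move are: 10, 5, 4. Any move reaching one of these is winning.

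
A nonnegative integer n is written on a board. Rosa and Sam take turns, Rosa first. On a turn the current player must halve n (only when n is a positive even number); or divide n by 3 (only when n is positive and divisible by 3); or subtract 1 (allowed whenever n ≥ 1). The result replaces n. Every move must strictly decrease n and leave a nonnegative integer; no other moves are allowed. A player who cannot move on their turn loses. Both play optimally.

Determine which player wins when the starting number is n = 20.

Rosa wins.

Use the standard recursion: the mover loses at a terminal position; elsewhere, the mover wins exactly when some move hands the opponent an L position.
n=0: no move → L
n=1: can move to 0, which is L ⇒ W
n=2: the only move is to 1(W), a W ⇒ L
n=3: can move to 2, which is L ⇒ W
n=4: can move to 2, which is L ⇒ W
n=5: the only move is to 4(W), a W ⇒ L
n=6: can move to 2, which is L ⇒ W
n=7: the only move is to 6(W), a W ⇒ L
n=8: can move to 7, which is L ⇒ W
n=9: moves to 3(W), 8(W); every one is W ⇒ L
n=10: can move to 5, which is L ⇒ W
n=11: the only move is to 10(W), a W ⇒ L
n=12: can move to 11, which is L ⇒ W
n=13: the only move is to 12(W), a W ⇒ L
n=14: can move to 7, which is L ⇒ W
n=15: can move to 5, which is L ⇒ W
n=16: moves to 8(W), 15(W); every one is W ⇒ L
n=17: can move to 16, which is L ⇒ W
n=18: can move to 9, which is L ⇒ W
n=19: the only move is to 18(W), a W ⇒ L
n=20: can move to 19, which is L ⇒ W
The starting position 20 is W: Rosa should move to 19, handing over an L position.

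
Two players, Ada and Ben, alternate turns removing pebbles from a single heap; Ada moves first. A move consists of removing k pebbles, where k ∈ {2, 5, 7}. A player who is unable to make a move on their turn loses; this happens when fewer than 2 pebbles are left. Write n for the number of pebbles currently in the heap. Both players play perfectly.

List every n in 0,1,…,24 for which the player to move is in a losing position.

Classify positions by backward induction: terminal positions (no move available) are L. From any other position, the mover wins iff some move reaches an L.
n=0: no move → L
n=1: no move → L
n=2: W (go to 0, an L position)
n=3: W (go to 1, an L position)
n=4: L (sole option 2(W) is W)
n=5: W (go to 0, an L position)
n=6: W (go to 4, an L position)
n=7: W (go to 0, an L position)
n=8: W (go to 1, an L position)
n=9: W (go to 4, an L position)
n=10: L (options 8(W), 5(W), 3(W) are all W)
n=11: W (go to 4, an L position)
n=12: W (go to 10, an L position)
n=13: L (options 11(W), 8(W), 6(W) are all W)
n=14: L (options 12(W), 9(W), 7(W) are all W)
n=15: W (go to 13, an L position)
n=16: W (go to 14, an L position)
n=17: W (go to 10, an L position)
n=18: W (go to 13, an L position)
n=19: W (go to 14, an L position)
n=20: W (go to 13, an L position)
n=21: W (go to 14, an L position)
n=22: L (options 20(W), 17(W), 15(W) are all W)
n=23: L (options 21(W), 18(W), 16(W) are all W)
n=24: W (go to 22, an L position)
Reading off the rows marked L gives the requested list; there are 8 such values of n.

0, 1, 4, 10, 13, 14, 22, 23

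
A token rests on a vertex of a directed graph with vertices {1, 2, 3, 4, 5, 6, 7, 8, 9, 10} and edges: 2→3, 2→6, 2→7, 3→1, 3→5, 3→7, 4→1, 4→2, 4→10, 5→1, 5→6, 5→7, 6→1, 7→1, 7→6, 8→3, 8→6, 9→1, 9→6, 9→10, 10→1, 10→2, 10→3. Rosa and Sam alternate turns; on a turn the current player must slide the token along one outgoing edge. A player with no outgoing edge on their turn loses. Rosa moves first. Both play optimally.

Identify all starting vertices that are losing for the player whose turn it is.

1, 2, 8

Label each position W (a win for the player to move) or L (a loss). A position with no legal move is L; any other position is W exactly when some move reaches an L, and L when every move reaches a W.
Every edge goes from a vertex to one that appears earlier in the order 1, 6, 7, 5, 3, 2, 8, 10, 4, 9, so processing vertices in that order labels each vertex after all of its successors.
1: no outgoing edge → L
6: reaches L-position 1 → W
7: reaches L-position 1 → W
5: reaches L-position 1 → W
3: reaches L-position 1 → W
2: only reaches 3(W), 7(W), 6(W), all W → L
8: only reaches 3(W), 6(W), all W → L
10: reaches L-position 2 → W
4: reaches L-position 2 → W
9: reaches L-position 1 → W
The losing starting vertices are exactly the entries labelled L in this table (3 of them).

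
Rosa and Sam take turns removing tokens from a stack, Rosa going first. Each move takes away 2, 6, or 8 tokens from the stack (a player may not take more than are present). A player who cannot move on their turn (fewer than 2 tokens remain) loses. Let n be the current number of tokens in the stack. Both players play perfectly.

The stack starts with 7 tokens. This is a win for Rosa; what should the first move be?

Remove 2, leaving 5.

Classify positions by backward induction: terminal positions (no move available) are L. From any other position, the mover wins iff some move reaches an L.
n=0: no move → L
n=1: no move → L
n=2: reaches L-position 0 → W
n=3: reaches L-position 1 → W
n=4: only reaches 2(W), which is W → L
n=5: only reaches 3(W), which is W → L
n=6: reaches L-position 4 → W
n=7: reaches L-position 5 → W
From 7, the L positions reachable in one move are: 5, 1. Any move reaching one of these is winning.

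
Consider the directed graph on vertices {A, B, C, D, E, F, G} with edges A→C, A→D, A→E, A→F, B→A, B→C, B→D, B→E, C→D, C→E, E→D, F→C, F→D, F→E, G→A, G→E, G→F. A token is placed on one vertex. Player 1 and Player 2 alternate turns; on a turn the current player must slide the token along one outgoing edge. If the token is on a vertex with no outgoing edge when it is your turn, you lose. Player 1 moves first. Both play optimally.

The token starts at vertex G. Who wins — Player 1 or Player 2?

Player 2 wins.

Positions with no move are L. A position that does have a move is losing for the player to move precisely when every available move leads to a winning position for the opponent. Fill in the labels:
Every edge goes from a vertex to one that appears earlier in the order D, E, C, F, A, B, G, so processing vertices in that order labels each vertex after all of its successors.
D: no outgoing edge → L
E: reaches L-position D → W
C: reaches L-position D → W
F: reaches L-position D → W
A: reaches L-position D → W
B: reaches L-position D → W
G: only reaches A(W), F(W), E(W), all W → L
The starting position G is L: whatever Player 1 does, the opponent receives a W position.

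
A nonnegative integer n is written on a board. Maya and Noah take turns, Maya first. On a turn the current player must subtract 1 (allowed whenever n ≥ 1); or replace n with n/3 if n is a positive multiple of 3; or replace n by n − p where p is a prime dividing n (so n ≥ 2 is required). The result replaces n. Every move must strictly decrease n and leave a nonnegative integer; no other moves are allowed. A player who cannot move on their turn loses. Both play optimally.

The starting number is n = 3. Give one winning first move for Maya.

Build the W/L table. Terminal = L. A non-terminal position is W if it has a move to some L; otherwise it is L.
n=0: no move → L
n=1: reaches L-position 0 → W
n=2: reaches L-position 0 → W
n=3: reaches L-position 0 → W
From 3, the L positions reachable in one move are: 0.

Move to 0.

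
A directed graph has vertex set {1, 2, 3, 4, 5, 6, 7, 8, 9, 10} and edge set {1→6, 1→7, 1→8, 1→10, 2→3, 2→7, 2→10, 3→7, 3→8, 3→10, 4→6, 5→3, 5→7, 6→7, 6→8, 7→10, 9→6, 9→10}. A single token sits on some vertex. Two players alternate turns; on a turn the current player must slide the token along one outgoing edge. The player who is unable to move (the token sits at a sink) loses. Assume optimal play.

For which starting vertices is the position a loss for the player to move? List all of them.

4, 5, 8, 10

Classify positions by backward induction: terminal positions (no move available) are L. From any other position, the mover wins iff some move reaches an L.
Every edge goes from a vertex to one that appears earlier in the order 10, 8, 7, 3, 6, 5, 9, 1, 2, 4, so processing vertices in that order labels each vertex after all of its successors.
10: no outgoing edge → L
8: no outgoing edge → L
7: can move to 10, which is L ⇒ W
3: can move to 8, which is L ⇒ W
6: can move to 8, which is L ⇒ W
5: moves to 3(W), 7(W); every one is W ⇒ L
9: can move to 10, which is L ⇒ W
1: can move to 8, which is L ⇒ W
2: can move to 10, which is L ⇒ W
4: the only move is to 6(W), a W ⇒ L
Reading off the rows marked L gives the requested list; there are 4 such vertices.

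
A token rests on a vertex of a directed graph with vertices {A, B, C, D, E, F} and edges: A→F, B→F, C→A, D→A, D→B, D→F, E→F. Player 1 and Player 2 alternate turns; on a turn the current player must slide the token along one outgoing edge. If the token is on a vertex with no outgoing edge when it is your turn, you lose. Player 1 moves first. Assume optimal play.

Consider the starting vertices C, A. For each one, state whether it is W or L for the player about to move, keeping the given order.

Classify positions by backward induction: terminal positions (no move available) are L. From any other position, the mover wins iff some move reaches an L.
Every edge goes from a vertex to one that appears earlier in the order F, B, A, D, E, C, so processing vertices in that order labels each vertex after all of its successors.
F: no outgoing edge → L
B: W (go to F, an L position)
A: W (go to F, an L position)
D: W (go to F, an L position)
E: W (go to F, an L position)
C: L (sole option A(W) is W)

C: L, A: W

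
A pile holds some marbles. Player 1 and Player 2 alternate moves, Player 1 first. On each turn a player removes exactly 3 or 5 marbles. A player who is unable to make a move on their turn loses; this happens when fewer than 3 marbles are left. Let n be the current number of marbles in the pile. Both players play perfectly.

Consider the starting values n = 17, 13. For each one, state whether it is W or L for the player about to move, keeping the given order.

Label each position W (a win for the player to move) or L (a loss). A position with no legal move is L; any other position is W exactly when some move reaches an L, and L when every move reaches a W.
n=0: no move → L
n=1: no move → L
n=2: no move → L
n=3: →0(L), so W
n=4: →1(L), so W
n=5: →2(L), so W
n=6: →1(L), so W
n=7: →2(L), so W
n=8: →5(W), 3(W) — all W, so L
n=9: →6(W), 4(W) — all W, so L
n=10: →7(W), 5(W) — all W, so L
n=11: →8(L), so W
n=12: →9(L), so W
n=13: →10(L), so W
n=14: →9(L), so W
n=15: →10(L), so W
n=16: →13(W), 11(W) — all W, so L
n=17: →14(W), 12(W) — all W, so L

17: L, 13: W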